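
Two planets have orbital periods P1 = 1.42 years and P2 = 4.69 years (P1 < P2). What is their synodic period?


1/P_syn = |1/P1 - 1/P2| = |1/1.42 - 1/4.69| => P_syn = 2.0366

2.0366 years


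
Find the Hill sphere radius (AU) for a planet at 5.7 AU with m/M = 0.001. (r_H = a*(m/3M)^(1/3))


r_H = a * (m/3M)^(1/3) = 5.7 * (0.001/3)^(1/3) = 0.3952

0.3952 AU


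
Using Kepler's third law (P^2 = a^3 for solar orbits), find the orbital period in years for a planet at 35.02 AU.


P = a^(3/2) = 35.02^1.5 = 207.2403

207.2403 years


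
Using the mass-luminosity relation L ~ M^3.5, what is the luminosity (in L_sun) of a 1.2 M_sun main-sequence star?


L/L_sun = (M/M_sun)^3.5 = 1.2^3.5 = 1.8929

1.8929 L_sun


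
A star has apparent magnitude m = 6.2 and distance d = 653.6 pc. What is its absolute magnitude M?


M = m - 5*log10(d) + 5 = 6.2 - 5*log10(653.6) + 5 = -2.8766

-2.8766


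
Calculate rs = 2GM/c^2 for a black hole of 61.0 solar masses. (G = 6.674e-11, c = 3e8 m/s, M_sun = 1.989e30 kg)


M = 61.0 * 1.989e30 kg = 1.21329e+32 kg. rs = 2GM/c^2 = 2 * 6.674e-11 * 1.21329e+32 / (3e8)^2 = 179944.388

179944.388 m


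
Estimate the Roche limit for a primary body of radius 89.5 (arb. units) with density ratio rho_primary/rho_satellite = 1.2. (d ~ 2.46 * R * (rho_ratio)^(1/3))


d_Roche = 2.46 * 89.5 * 1.2^(1/3) = 233.9655

233.9655


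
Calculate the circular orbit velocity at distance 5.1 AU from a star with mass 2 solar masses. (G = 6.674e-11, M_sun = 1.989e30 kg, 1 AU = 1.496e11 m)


v = sqrt(GM/r) = sqrt(6.674e-11 * 3.978e+30 / 7.630e+11) = 18654.1131

18654.1131 m/s


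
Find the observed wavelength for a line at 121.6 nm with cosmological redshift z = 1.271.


lam_obs = lam_emit * (1 + z) = 121.6 * (1 + 1.271) = 276.1536

276.1536 nm


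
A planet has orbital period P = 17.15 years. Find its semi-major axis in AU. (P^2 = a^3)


a = P^(2/3) = 17.15^(2/3) = 6.6503

6.6503 AU


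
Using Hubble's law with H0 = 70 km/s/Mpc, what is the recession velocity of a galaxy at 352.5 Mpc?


v = H0 * d = 70 * 352.5 = 24675.0

24675.0 km/s


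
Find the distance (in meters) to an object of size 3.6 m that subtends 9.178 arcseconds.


D = size / theta_rad, theta_rad = 9.178 * pi/(180*3600) = 4.450e-05, D = 80905.7858

80905.7858 m


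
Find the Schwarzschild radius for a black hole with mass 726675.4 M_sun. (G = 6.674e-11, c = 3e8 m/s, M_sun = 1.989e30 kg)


M = 726675.4 * 1.989e30 kg = 1.445357371e+36 kg. rs = 2GM/c^2 = 2 * 6.674e-11 * 1.445357371e+36 / (3e8)^2 = 2.144e+09

2.144e+09 m


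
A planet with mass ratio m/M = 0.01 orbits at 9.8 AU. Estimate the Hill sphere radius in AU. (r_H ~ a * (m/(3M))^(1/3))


r_H = a * (m/3M)^(1/3) = 9.8 * (0.01/3)^(1/3) = 1.4639

1.4639 AU


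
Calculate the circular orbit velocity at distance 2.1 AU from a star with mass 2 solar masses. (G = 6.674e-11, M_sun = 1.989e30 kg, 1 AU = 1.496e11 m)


v = sqrt(GM/r) = sqrt(6.674e-11 * 3.978e+30 / 3.142e+11) = 29070.3357

29070.3357 m/s


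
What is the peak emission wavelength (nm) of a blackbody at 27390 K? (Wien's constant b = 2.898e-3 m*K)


lam_max = b / T = 2.898e-3 / 27390 = 1.058e-07 m = 105.805 nm

105.805 nm


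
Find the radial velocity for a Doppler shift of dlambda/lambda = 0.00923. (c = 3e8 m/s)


v = (dlambda/lambda) * c = 0.00923 * 3e8 = 2.769e+06

2.769e+06 m/s


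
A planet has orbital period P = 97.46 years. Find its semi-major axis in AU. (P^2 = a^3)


a = P^(2/3) = 97.46^(2/3) = 21.178

21.178 AU


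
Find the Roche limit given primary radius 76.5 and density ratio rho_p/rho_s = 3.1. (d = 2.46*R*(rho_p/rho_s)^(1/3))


d_Roche = 2.46 * 76.5 * 3.1^(1/3) = 274.3998

274.3998


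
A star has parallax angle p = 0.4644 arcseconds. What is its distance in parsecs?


d = 1/p = 1/0.4644 = 2.1533

2.1533 pc


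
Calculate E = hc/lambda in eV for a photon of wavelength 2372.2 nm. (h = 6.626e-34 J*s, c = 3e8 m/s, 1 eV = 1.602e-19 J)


E = hc/lambda = 6.626e-34 * 3e8 / 2.372e-06 = 8.380e-20 J = 0.5231 eV

0.5231 eV


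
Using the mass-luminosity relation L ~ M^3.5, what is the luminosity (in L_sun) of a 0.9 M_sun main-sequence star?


L/L_sun = (M/M_sun)^3.5 = 0.9^3.5 = 0.6916

0.6916 L_sun


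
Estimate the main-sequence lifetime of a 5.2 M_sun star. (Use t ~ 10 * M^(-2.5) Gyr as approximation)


t = 10 * M^(-2.5) = 10 * 5.2^(-2.5) = 0.1622

0.1622 Gyr


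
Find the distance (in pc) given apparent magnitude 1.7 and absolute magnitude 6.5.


d = 10^((m - M + 5)/5) = 10^((1.7 - 6.5 + 5)/5) = 1.0965

1.0965 pc


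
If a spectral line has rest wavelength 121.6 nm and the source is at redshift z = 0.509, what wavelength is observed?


lam_obs = lam_emit * (1 + z) = 121.6 * (1 + 0.509) = 183.4944

183.4944 nm


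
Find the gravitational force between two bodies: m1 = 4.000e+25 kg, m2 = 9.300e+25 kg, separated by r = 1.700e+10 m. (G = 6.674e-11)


F = G*m1*m2/r^2 = 6.674e-11 * 4.000e+25 * 9.300e+25 / (1.700e+10)^2 = 6.674e-11 * 3.720e+51 / 2.890e+20 = 8.591e+20

8.591e+20 N


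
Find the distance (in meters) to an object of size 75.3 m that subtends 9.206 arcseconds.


D = size / theta_rad, theta_rad = 9.206 * pi/(180*3600) = 4.463e-05, D = 1.687e+06

1.687e+06 m


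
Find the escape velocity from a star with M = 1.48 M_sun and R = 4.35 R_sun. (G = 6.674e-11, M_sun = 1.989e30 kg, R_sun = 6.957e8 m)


M = 1.48 * 1.989e30 kg = 2.94372e+30 kg; R = 4.35 * 6.957e8 m = 3.026295e+09 m. v_esc = sqrt(2GM/R) = sqrt(2 * 6.674e-11 * 2.94372e+30 / 3.026295e+09) = 360330.2459

360330.2459 m/s


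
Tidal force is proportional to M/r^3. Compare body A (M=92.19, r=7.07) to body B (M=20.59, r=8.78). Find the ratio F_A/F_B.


Ratio = (M1/r1^3) / (M2/r2^3) = (92.19/7.07^3) / (20.59/8.78^3) = 8.5754

8.5754


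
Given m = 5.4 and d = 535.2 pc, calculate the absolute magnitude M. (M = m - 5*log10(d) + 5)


M = m - 5*log10(d) + 5 = 5.4 - 5*log10(535.2) + 5 = -3.2426

-3.2426


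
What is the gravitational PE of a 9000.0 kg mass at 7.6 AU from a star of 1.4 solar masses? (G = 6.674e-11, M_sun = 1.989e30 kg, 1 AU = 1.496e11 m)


M = 1.4 * 1.989e30 kg = 2.7846e+30 kg; r = 7.6 AU * 1.496e11 m/AU = 1.13696e+12 m. U = -GM*m/r = -(6.674e-11 * 2.7846e+30 * 9000.0) / 1.13696e+12 = -1.471e+12

-1.471e+12 J


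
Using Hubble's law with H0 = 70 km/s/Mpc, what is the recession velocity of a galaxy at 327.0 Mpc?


v = H0 * d = 70 * 327.0 = 22890.0

22890.0 km/s


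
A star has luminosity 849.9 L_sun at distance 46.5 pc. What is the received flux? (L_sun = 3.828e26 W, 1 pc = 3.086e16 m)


F = L / (4*pi*d^2) = 3.253e+29 / (4*pi*(1.435e+18)^2) = 1.257e-08

1.257e-08 W/m^2


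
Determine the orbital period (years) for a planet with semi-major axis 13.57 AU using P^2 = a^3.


P = a^(3/2) = 13.57^1.5 = 49.9885

49.9885 years


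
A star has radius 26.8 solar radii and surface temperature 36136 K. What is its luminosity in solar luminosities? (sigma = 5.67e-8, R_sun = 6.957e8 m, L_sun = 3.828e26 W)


R = 26.8 * 6.957e8 m = 1.864476e+10 m. L = 4*pi*R^2*sigma*T^4 = 4*pi*(1.864476e+10)^2 * 5.67e-8 * 36136^4 = 4.223444854e+32 W. L/L_sun = 4.223444854e+32 / 3.828e26 = 1.103e+06

1.103e+06 L_sun


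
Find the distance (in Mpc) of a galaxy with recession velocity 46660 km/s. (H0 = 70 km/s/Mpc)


d = v / H0 = 46660 / 70 = 666.5714

666.5714 Mpc


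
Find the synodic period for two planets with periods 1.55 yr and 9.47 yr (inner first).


1/P_syn = |1/P1 - 1/P2| = |1/1.55 - 1/9.47| => P_syn = 1.8533

1.8533 years


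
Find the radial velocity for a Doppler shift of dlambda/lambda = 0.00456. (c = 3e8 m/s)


v = (dlambda/lambda) * c = 0.00456 * 3e8 = 1.368e+06

1.368e+06 m/s


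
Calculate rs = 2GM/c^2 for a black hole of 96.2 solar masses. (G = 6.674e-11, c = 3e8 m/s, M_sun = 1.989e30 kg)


M = 96.2 * 1.989e30 kg = 1.913418e+32 kg. rs = 2GM/c^2 = 2 * 6.674e-11 * 1.913418e+32 / (3e8)^2 = 283781.1496

283781.1496 m


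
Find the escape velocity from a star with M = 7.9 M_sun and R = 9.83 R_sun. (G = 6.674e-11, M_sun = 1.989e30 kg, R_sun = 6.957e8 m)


M = 7.9 * 1.989e30 kg = 1.57131e+31 kg; R = 9.83 * 6.957e8 m = 6.838731e+09 m. v_esc = sqrt(2GM/R) = sqrt(2 * 6.674e-11 * 1.57131e+31 / 6.838731e+09) = 553797.8631

553797.8631 m/s


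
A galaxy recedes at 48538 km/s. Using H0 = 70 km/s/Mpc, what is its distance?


d = v / H0 = 48538 / 70 = 693.4

693.4 Mpc


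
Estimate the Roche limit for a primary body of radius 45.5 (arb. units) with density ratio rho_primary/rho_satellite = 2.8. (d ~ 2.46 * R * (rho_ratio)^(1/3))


d_Roche = 2.46 * 45.5 * 2.8^(1/3) = 157.7608

157.7608


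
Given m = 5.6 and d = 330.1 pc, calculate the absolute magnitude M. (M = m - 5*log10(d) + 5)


M = m - 5*log10(d) + 5 = 5.6 - 5*log10(330.1) + 5 = -1.9932

-1.9932


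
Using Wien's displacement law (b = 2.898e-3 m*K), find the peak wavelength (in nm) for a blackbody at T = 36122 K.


lam_max = b / T = 2.898e-3 / 36122 = 8.023e-08 m = 80.2281 nm

80.2281 nm


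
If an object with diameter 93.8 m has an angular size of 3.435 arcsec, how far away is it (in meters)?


D = size / theta_rad, theta_rad = 3.435 * pi/(180*3600) = 1.665e-05, D = 5.633e+06

5.633e+06 m


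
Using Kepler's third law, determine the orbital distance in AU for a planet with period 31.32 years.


a = P^(2/3) = 31.32^(2/3) = 9.9361

9.9361 AU


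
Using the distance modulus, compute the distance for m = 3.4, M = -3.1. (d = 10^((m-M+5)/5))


d = 10^((m - M + 5)/5) = 10^((3.4 - -3.1 + 5)/5) = 199.5262

199.5262 pc


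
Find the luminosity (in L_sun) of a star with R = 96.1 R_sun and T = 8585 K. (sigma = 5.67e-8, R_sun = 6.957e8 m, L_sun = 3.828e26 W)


R = 96.1 * 6.957e8 m = 6.685677e+10 m. L = 4*pi*R^2*sigma*T^4 = 4*pi*(6.685677e+10)^2 * 5.67e-8 * 8585^4 = 1.729995219e+31 W. L/L_sun = 1.729995219e+31 / 3.828e26 = 45193.1875

45193.1875 L_sun


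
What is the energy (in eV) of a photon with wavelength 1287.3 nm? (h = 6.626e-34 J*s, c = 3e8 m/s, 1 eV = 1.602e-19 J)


E = hc/lambda = 6.626e-34 * 3e8 / 1.287e-06 = 1.544e-19 J = 0.9639 eV

0.9639 eV


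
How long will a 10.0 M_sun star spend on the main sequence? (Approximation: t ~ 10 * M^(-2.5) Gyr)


t = 10 * M^(-2.5) = 10 * 10.0^(-2.5) = 0.0316

0.0316 Gyr


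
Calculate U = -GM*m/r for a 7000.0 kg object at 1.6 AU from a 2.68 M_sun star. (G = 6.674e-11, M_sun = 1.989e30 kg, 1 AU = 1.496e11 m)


M = 2.68 * 1.989e30 kg = 5.33052e+30 kg; r = 1.6 AU * 1.496e11 m/AU = 2.3936e+11 m. U = -GM*m/r = -(6.674e-11 * 5.33052e+30 * 7000.0) / 2.3936e+11 = -1.040e+13

-1.040e+13 J


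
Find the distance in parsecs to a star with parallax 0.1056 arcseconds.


d = 1/p = 1/0.1056 = 9.4697

9.4697 pc


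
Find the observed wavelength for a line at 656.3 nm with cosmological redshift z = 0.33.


lam_obs = lam_emit * (1 + z) = 656.3 * (1 + 0.33) = 872.879

872.879 nm


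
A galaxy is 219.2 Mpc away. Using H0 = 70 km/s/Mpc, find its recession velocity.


v = H0 * d = 70 * 219.2 = 15344.0

15344.0 km/s


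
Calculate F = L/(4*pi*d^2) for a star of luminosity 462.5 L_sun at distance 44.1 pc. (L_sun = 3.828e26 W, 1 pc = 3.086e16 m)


F = L / (4*pi*d^2) = 1.770e+29 / (4*pi*(1.361e+18)^2) = 7.607e-09

7.607e-09 W/m^2


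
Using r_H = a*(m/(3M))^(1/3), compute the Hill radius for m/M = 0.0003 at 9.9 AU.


r_H = a * (m/3M)^(1/3) = 9.9 * (0.0003/3)^(1/3) = 0.4595

0.4595 AU


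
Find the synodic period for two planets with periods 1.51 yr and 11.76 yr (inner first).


1/P_syn = |1/P1 - 1/P2| = |1/1.51 - 1/11.76| => P_syn = 1.7324

1.7324 years


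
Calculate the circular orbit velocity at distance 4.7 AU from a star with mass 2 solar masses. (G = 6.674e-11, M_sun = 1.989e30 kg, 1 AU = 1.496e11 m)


v = sqrt(GM/r) = sqrt(6.674e-11 * 3.978e+30 / 7.031e+11) = 19431.6986

19431.6986 m/s


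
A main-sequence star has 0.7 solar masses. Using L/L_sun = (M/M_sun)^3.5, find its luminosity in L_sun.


L/L_sun = (M/M_sun)^3.5 = 0.7^3.5 = 0.287

0.287 L_sun


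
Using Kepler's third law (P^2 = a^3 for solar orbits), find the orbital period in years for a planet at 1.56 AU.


P = a^(3/2) = 1.56^1.5 = 1.9484

1.9484 years


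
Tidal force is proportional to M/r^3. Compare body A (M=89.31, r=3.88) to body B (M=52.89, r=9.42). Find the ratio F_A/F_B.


Ratio = (M1/r1^3) / (M2/r2^3) = (89.31/3.88^3) / (52.89/9.42^3) = 24.1648

24.1648


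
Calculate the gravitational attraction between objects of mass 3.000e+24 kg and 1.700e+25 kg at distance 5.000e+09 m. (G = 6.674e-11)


F = G*m1*m2/r^2 = 6.674e-11 * 3.000e+24 * 1.700e+25 / (5.000e+09)^2 = 6.674e-11 * 5.100e+49 / 2.500e+19 = 1.361e+20

1.361e+20 N


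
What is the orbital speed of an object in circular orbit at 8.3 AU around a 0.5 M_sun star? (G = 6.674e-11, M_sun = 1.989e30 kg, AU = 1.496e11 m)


v = sqrt(GM/r) = sqrt(6.674e-11 * 9.945e+29 / 1.242e+12) = 7311.2335

7311.2335 m/s


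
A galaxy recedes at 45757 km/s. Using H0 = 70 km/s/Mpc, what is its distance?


d = v / H0 = 45757 / 70 = 653.6714

653.6714 Mpc


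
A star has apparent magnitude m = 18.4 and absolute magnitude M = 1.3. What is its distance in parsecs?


d = 10^((m - M + 5)/5) = 10^((18.4 - 1.3 + 5)/5) = 26302.6799

26302.6799 pc


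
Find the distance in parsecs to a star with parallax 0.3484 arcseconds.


d = 1/p = 1/0.3484 = 2.8703

2.8703 pc


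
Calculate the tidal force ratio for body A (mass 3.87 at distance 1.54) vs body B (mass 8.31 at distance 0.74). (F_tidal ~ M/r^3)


Ratio = (M1/r1^3) / (M2/r2^3) = (3.87/1.54^3) / (8.31/0.74^3) = 0.0517

0.0517


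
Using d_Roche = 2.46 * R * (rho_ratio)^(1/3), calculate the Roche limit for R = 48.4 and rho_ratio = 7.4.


d_Roche = 2.46 * 48.4 * 7.4^(1/3) = 232.0194

232.0194


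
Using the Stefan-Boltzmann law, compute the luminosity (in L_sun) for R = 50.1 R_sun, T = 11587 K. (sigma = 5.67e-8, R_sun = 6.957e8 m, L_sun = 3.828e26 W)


R = 50.1 * 6.957e8 m = 3.485457e+10 m. L = 4*pi*R^2*sigma*T^4 = 4*pi*(3.485457e+10)^2 * 5.67e-8 * 11587^4 = 1.560257968e+31 W. L/L_sun = 1.560257968e+31 / 3.828e26 = 40759.0901

40759.0901 L_sun


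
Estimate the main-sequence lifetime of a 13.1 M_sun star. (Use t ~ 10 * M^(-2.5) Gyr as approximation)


t = 10 * M^(-2.5) = 10 * 13.1^(-2.5) = 0.0161

0.0161 Gyr


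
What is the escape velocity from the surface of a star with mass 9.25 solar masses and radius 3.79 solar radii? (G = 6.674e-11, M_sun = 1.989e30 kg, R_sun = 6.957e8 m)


M = 9.25 * 1.989e30 kg = 1.839825e+31 kg; R = 3.79 * 6.957e8 m = 2.636703e+09 m. v_esc = sqrt(2GM/R) = sqrt(2 * 6.674e-11 * 1.839825e+31 / 2.636703e+09) = 965085.4104

965085.4104 m/s


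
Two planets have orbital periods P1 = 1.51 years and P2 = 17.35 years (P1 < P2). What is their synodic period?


1/P_syn = |1/P1 - 1/P2| = |1/1.51 - 1/17.35| => P_syn = 1.6539

1.6539 years


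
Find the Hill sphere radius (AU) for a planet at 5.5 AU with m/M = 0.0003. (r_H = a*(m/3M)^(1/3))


r_H = a * (m/3M)^(1/3) = 5.5 * (0.0003/3)^(1/3) = 0.2553

0.2553 AU


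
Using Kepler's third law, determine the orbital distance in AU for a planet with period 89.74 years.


a = P^(2/3) = 89.74^(2/3) = 20.0443

20.0443 AU


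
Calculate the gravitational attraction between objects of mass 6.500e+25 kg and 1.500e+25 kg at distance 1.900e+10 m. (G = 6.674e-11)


F = G*m1*m2/r^2 = 6.674e-11 * 6.500e+25 * 1.500e+25 / (1.900e+10)^2 = 6.674e-11 * 9.750e+50 / 3.610e+20 = 1.803e+20

1.803e+20 N


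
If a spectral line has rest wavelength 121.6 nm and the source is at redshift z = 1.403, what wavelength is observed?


lam_obs = lam_emit * (1 + z) = 121.6 * (1 + 1.403) = 292.2048

292.2048 nm


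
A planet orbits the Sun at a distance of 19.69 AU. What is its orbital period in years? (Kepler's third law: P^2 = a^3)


P = a^(3/2) = 19.69^1.5 = 87.3713

87.3713 years


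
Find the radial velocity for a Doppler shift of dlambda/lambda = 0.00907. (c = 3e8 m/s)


v = (dlambda/lambda) * c = 0.00907 * 3e8 = 2.721e+06

2.721e+06 m/s


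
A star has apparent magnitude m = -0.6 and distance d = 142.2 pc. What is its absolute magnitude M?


M = m - 5*log10(d) + 5 = -0.6 - 5*log10(142.2) + 5 = -6.3645

-6.3645


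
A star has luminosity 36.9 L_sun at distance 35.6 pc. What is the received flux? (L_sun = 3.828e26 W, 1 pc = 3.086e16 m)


F = L / (4*pi*d^2) = 1.413e+28 / (4*pi*(1.099e+18)^2) = 9.313e-10

9.313e-10 W/m^2


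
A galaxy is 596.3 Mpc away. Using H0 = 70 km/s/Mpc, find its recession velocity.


v = H0 * d = 70 * 596.3 = 41741.0

41741.0 km/s


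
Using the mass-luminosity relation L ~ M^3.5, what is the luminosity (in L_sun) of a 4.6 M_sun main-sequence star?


L/L_sun = (M/M_sun)^3.5 = 4.6^3.5 = 208.7625

208.7625 L_sun


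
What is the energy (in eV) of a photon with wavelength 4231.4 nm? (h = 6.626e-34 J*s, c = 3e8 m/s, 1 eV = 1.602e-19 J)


E = hc/lambda = 6.626e-34 * 3e8 / 4.231e-06 = 4.698e-20 J = 0.2932 eV

0.2932 eV


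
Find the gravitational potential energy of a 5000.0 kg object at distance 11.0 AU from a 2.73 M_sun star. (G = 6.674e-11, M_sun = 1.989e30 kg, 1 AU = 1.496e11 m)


M = 2.73 * 1.989e30 kg = 5.42997e+30 kg; r = 11.0 AU * 1.496e11 m/AU = 1.6456e+12 m. U = -GM*m/r = -(6.674e-11 * 5.42997e+30 * 5000.0) / 1.6456e+12 = -1.101e+12

-1.101e+12 J


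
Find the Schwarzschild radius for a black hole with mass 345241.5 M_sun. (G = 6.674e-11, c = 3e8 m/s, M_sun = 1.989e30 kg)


M = 345241.5 * 1.989e30 kg = 6.866853435e+35 kg. rs = 2GM/c^2 = 2 * 6.674e-11 * 6.866853435e+35 / (3e8)^2 = 1.018e+09

1.018e+09 m


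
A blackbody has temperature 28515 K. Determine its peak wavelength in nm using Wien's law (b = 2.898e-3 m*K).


lam_max = b / T = 2.898e-3 / 28515 = 1.016e-07 m = 101.6307 nm

101.6307 nm


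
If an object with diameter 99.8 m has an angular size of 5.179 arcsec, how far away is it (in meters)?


D = size / theta_rad, theta_rad = 5.179 * pi/(180*3600) = 2.511e-05, D = 3.975e+06

3.975e+06 m


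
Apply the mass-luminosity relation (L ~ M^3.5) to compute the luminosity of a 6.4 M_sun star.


L/L_sun = (M/M_sun)^3.5 = 6.4^3.5 = 663.1777

663.1777 L_sun


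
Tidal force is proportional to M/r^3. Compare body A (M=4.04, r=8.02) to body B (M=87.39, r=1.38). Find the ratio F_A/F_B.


Ratio = (M1/r1^3) / (M2/r2^3) = (4.04/8.02^3) / (87.39/1.38^3) = 2.355e-04

2.355e-04


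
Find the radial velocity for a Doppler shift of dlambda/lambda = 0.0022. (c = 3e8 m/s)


v = (dlambda/lambda) * c = 0.0022 * 3e8 = 660000.0

660000.0 m/s


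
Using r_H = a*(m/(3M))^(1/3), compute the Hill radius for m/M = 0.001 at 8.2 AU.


r_H = a * (m/3M)^(1/3) = 8.2 * (0.001/3)^(1/3) = 0.5686

0.5686 AU


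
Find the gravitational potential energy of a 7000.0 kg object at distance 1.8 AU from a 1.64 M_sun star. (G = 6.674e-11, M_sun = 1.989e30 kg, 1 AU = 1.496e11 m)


M = 1.64 * 1.989e30 kg = 3.26196e+30 kg; r = 1.8 AU * 1.496e11 m/AU = 2.6928e+11 m. U = -GM*m/r = -(6.674e-11 * 3.26196e+30 * 7000.0) / 2.6928e+11 = -5.659e+12

-5.659e+12 J


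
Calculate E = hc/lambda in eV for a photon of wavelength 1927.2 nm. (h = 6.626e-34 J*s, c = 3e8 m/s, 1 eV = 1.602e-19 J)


E = hc/lambda = 6.626e-34 * 3e8 / 1.927e-06 = 1.031e-19 J = 0.6438 eV

0.6438 eV


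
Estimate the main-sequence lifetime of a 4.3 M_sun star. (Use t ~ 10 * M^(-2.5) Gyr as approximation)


t = 10 * M^(-2.5) = 10 * 4.3^(-2.5) = 0.2608

0.2608 Gyr


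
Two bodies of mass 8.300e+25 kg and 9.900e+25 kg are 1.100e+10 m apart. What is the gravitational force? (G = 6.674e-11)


F = G*m1*m2/r^2 = 6.674e-11 * 8.300e+25 * 9.900e+25 / (1.100e+10)^2 = 6.674e-11 * 8.217e+51 / 1.210e+20 = 4.532e+21

4.532e+21 N


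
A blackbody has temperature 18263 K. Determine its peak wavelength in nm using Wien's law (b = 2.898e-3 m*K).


lam_max = b / T = 2.898e-3 / 18263 = 1.587e-07 m = 158.6815 nm

158.6815 nm


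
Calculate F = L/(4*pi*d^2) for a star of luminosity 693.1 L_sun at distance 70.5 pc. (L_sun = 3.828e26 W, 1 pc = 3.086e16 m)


F = L / (4*pi*d^2) = 2.653e+29 / (4*pi*(2.176e+18)^2) = 4.461e-09

4.461e-09 W/m^2


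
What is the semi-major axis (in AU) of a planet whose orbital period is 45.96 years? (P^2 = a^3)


a = P^(2/3) = 45.96^(2/3) = 12.8308

12.8308 AU


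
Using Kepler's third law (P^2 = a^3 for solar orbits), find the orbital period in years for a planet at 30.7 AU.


P = a^(3/2) = 30.7^1.5 = 170.1013

170.1013 years


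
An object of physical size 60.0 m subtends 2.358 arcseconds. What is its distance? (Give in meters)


D = size / theta_rad, theta_rad = 2.358 * pi/(180*3600) = 1.143e-05, D = 5.248e+06

5.248e+06 m


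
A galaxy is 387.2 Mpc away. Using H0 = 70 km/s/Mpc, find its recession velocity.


v = H0 * d = 70 * 387.2 = 27104.0

27104.0 km/s


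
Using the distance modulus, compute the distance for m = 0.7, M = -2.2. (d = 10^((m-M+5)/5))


d = 10^((m - M + 5)/5) = 10^((0.7 - -2.2 + 5)/5) = 38.0189

38.0189 pc


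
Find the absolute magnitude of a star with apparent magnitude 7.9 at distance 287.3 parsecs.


M = m - 5*log10(d) + 5 = 7.9 - 5*log10(287.3) + 5 = 0.6083

0.6083


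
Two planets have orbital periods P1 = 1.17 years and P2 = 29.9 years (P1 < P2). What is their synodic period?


1/P_syn = |1/P1 - 1/P2| = |1/1.17 - 1/29.9| => P_syn = 1.2176

1.2176 years


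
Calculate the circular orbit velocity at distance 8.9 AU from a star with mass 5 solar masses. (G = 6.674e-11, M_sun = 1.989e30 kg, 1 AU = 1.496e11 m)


v = sqrt(GM/r) = sqrt(6.674e-11 * 9.945e+30 / 1.331e+12) = 22327.2222

22327.2222 m/s


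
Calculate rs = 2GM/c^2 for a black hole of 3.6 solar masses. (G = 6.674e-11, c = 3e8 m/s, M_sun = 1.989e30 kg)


M = 3.6 * 1.989e30 kg = 7.1604e+30 kg. rs = 2GM/c^2 = 2 * 6.674e-11 * 7.1604e+30 / (3e8)^2 = 10619.6688

10619.6688 m


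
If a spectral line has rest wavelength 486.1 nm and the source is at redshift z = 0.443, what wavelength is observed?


lam_obs = lam_emit * (1 + z) = 486.1 * (1 + 0.443) = 701.4423

701.4423 nm


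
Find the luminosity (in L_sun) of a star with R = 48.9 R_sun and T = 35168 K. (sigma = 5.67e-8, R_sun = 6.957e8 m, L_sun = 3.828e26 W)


R = 48.9 * 6.957e8 m = 3.401973e+10 m. L = 4*pi*R^2*sigma*T^4 = 4*pi*(3.401973e+10)^2 * 5.67e-8 * 35168^4 = 1.261378229e+33 W. L/L_sun = 1.261378229e+33 / 3.828e26 = 3.295e+06

3.295e+06 L_sun


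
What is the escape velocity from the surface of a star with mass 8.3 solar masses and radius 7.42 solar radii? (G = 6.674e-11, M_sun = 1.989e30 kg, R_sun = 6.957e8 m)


M = 8.3 * 1.989e30 kg = 1.65087e+31 kg; R = 7.42 * 6.957e8 m = 5.162094e+09 m. v_esc = sqrt(2GM/R) = sqrt(2 * 6.674e-11 * 1.65087e+31 / 5.162094e+09) = 653358.5555

653358.5555 m/s


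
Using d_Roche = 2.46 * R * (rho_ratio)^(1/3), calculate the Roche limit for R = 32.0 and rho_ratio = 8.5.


d_Roche = 2.46 * 32.0 * 8.5^(1/3) = 160.6539

160.6539


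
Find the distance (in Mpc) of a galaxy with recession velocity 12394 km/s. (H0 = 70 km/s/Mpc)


d = v / H0 = 12394 / 70 = 177.0571

177.0571 Mpc


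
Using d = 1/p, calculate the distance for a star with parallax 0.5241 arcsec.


d = 1/p = 1/0.5241 = 1.908

1.908 pc


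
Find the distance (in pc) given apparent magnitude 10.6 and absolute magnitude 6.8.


d = 10^((m - M + 5)/5) = 10^((10.6 - 6.8 + 5)/5) = 57.544

57.544 pc


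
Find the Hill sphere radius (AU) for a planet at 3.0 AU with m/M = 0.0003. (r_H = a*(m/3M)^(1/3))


r_H = a * (m/3M)^(1/3) = 3.0 * (0.0003/3)^(1/3) = 0.1392

0.1392 AU


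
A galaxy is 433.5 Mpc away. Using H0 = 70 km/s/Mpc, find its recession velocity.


v = H0 * d = 70 * 433.5 = 30345.0

30345.0 km/s


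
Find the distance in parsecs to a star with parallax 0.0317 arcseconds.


d = 1/p = 1/0.0317 = 31.5457

31.5457 pc


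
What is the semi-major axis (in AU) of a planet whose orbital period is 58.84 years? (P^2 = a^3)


a = P^(2/3) = 58.84^(2/3) = 15.128

15.128 AU


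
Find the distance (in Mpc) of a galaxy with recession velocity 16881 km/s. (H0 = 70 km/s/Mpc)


d = v / H0 = 16881 / 70 = 241.1571

241.1571 Mpc


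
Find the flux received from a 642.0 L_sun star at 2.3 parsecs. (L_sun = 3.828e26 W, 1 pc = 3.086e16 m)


F = L / (4*pi*d^2) = 2.458e+29 / (4*pi*(7.098e+16)^2) = 3.882e-06

3.882e-06 W/m^2


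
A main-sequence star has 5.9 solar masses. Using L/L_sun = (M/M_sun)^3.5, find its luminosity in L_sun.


L/L_sun = (M/M_sun)^3.5 = 5.9^3.5 = 498.8639

498.8639 L_sun


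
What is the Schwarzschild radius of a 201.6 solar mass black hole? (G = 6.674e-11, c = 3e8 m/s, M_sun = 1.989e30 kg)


M = 201.6 * 1.989e30 kg = 4.009824e+32 kg. rs = 2GM/c^2 = 2 * 6.674e-11 * 4.009824e+32 / (3e8)^2 = 594701.4528

594701.4528 m


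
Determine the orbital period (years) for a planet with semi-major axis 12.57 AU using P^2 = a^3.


P = a^(3/2) = 12.57^1.5 = 44.5659

44.5659 years


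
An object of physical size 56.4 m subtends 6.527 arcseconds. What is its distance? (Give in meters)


D = size / theta_rad, theta_rad = 6.527 * pi/(180*3600) = 3.164e-05, D = 1.782e+06

1.782e+06 m


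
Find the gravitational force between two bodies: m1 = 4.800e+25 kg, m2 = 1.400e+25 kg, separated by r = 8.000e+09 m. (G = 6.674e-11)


F = G*m1*m2/r^2 = 6.674e-11 * 4.800e+25 * 1.400e+25 / (8.000e+09)^2 = 6.674e-11 * 6.720e+50 / 6.400e+19 = 7.008e+20

7.008e+20 N


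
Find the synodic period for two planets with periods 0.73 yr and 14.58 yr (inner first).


1/P_syn = |1/P1 - 1/P2| = |1/0.73 - 1/14.58| => P_syn = 0.7685

0.7685 years


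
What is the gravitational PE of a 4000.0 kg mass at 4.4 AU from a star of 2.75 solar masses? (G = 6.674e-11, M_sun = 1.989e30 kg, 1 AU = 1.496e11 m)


M = 2.75 * 1.989e30 kg = 5.46975e+30 kg; r = 4.4 AU * 1.496e11 m/AU = 6.5824e+11 m. U = -GM*m/r = -(6.674e-11 * 5.46975e+30 * 4000.0) / 6.5824e+11 = -2.218e+12

-2.218e+12 J


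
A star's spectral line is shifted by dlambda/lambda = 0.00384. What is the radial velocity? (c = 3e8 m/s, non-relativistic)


v = (dlambda/lambda) * c = 0.00384 * 3e8 = 1.152e+06

1.152e+06 m/s


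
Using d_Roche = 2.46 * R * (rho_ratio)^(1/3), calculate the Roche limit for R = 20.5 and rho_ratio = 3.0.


d_Roche = 2.46 * 20.5 * 3.0^(1/3) = 72.7326

72.7326


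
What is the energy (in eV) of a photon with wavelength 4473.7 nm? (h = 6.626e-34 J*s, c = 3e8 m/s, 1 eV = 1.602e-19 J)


E = hc/lambda = 6.626e-34 * 3e8 / 4.474e-06 = 4.443e-20 J = 0.2774 eV

0.2774 eV


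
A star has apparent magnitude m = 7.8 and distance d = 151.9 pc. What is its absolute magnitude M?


M = m - 5*log10(d) + 5 = 7.8 - 5*log10(151.9) + 5 = 1.8922

1.8922


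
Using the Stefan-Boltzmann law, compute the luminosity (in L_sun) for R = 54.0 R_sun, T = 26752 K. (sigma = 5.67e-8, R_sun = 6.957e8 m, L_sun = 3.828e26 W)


R = 54.0 * 6.957e8 m = 3.75678e+10 m. L = 4*pi*R^2*sigma*T^4 = 4*pi*(3.75678e+10)^2 * 5.67e-8 * 26752^4 = 5.150500958e+32 W. L/L_sun = 5.150500958e+32 / 3.828e26 = 1.345e+06

1.345e+06 L_sun


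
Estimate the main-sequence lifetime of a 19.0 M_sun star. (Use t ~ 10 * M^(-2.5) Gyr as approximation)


t = 10 * M^(-2.5) = 10 * 19.0^(-2.5) = 0.0064

0.0064 Gyr


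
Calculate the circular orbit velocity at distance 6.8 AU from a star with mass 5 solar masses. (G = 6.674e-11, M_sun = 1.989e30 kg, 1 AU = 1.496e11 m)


v = sqrt(GM/r) = sqrt(6.674e-11 * 9.945e+30 / 1.017e+12) = 25543.1963

25543.1963 m/s


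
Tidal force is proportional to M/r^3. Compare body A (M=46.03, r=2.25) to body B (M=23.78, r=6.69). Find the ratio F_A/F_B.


Ratio = (M1/r1^3) / (M2/r2^3) = (46.03/2.25^3) / (23.78/6.69^3) = 50.8815

50.8815


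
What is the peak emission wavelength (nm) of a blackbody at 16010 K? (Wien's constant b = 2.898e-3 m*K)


lam_max = b / T = 2.898e-3 / 16010 = 1.810e-07 m = 181.0119 nm

181.0119 nm


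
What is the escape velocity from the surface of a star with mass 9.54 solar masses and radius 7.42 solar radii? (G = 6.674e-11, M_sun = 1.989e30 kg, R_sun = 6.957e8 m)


M = 9.54 * 1.989e30 kg = 1.897506e+31 kg; R = 7.42 * 6.957e8 m = 5.162094e+09 m. v_esc = sqrt(2GM/R) = sqrt(2 * 6.674e-11 * 1.897506e+31 / 5.162094e+09) = 700465.4576

700465.4576 m/s


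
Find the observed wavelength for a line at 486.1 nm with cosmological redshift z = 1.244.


lam_obs = lam_emit * (1 + z) = 486.1 * (1 + 1.244) = 1090.8084

1090.8084 nm


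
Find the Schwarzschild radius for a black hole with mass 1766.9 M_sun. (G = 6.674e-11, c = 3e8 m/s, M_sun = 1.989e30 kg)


M = 1766.9 * 1.989e30 kg = 3.5143641e+33 kg. rs = 2GM/c^2 = 2 * 6.674e-11 * 3.5143641e+33 / (3e8)^2 = 5.212e+06

5.212e+06 m


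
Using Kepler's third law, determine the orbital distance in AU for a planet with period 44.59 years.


a = P^(2/3) = 44.59^(2/3) = 12.5745

12.5745 AU


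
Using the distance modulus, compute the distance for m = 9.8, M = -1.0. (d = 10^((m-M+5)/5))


d = 10^((m - M + 5)/5) = 10^((9.8 - -1.0 + 5)/5) = 1445.4398

1445.4398 pc


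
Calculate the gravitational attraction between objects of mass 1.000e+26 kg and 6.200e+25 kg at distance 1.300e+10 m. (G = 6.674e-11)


F = G*m1*m2/r^2 = 6.674e-11 * 1.000e+26 * 6.200e+25 / (1.300e+10)^2 = 6.674e-11 * 6.200e+51 / 1.690e+20 = 2.448e+21

2.448e+21 N


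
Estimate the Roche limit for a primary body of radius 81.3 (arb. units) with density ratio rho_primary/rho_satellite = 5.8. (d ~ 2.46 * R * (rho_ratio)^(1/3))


d_Roche = 2.46 * 81.3 * 5.8^(1/3) = 359.3368

359.3368


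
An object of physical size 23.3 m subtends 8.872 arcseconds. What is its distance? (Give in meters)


D = size / theta_rad, theta_rad = 8.872 * pi/(180*3600) = 4.301e-05, D = 541700.855

541700.855 m


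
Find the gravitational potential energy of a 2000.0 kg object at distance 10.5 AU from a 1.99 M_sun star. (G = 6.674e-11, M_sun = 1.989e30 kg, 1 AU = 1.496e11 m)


M = 1.99 * 1.989e30 kg = 3.95811e+30 kg; r = 10.5 AU * 1.496e11 m/AU = 1.5708e+12 m. U = -GM*m/r = -(6.674e-11 * 3.95811e+30 * 2000.0) / 1.5708e+12 = -3.363e+11

-3.363e+11 J


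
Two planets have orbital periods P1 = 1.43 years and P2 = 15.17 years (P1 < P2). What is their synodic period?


1/P_syn = |1/P1 - 1/P2| = |1/1.43 - 1/15.17| => P_syn = 1.5788

1.5788 years


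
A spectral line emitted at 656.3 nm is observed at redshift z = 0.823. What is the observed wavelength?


lam_obs = lam_emit * (1 + z) = 656.3 * (1 + 0.823) = 1196.4349

1196.4349 nm


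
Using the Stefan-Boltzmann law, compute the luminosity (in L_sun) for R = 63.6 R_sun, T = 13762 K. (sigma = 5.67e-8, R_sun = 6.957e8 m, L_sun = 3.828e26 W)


R = 63.6 * 6.957e8 m = 4.424652e+10 m. L = 4*pi*R^2*sigma*T^4 = 4*pi*(4.424652e+10)^2 * 5.67e-8 * 13762^4 = 5.003539988e+31 W. L/L_sun = 5.003539988e+31 / 3.828e26 = 130708.9861

130708.9861 L_sun


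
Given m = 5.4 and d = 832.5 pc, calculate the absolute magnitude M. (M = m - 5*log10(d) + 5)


M = m - 5*log10(d) + 5 = 5.4 - 5*log10(832.5) + 5 = -4.2019

-4.2019


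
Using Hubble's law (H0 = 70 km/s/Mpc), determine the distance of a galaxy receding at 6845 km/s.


d = v / H0 = 6845 / 70 = 97.7857

97.7857 Mpc


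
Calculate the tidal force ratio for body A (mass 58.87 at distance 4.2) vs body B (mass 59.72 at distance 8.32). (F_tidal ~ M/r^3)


Ratio = (M1/r1^3) / (M2/r2^3) = (58.87/4.2^3) / (59.72/8.32^3) = 7.663

7.663


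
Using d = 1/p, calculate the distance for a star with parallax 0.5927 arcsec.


d = 1/p = 1/0.5927 = 1.6872

1.6872 pc


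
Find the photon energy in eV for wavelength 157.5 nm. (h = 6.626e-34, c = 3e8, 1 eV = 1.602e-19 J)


E = hc/lambda = 6.626e-34 * 3e8 / 1.575e-07 = 1.262e-18 J = 7.8782 eV

7.8782 eV


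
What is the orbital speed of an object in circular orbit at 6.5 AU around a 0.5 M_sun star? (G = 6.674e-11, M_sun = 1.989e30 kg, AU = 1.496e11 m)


v = sqrt(GM/r) = sqrt(6.674e-11 * 9.945e+29 / 9.724e+11) = 8261.7685

8261.7685 m/s


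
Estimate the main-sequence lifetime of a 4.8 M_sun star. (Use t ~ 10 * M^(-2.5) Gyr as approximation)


t = 10 * M^(-2.5) = 10 * 4.8^(-2.5) = 0.1981

0.1981 Gyr


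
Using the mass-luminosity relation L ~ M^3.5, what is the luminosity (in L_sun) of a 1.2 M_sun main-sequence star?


L/L_sun = (M/M_sun)^3.5 = 1.2^3.5 = 1.8929

1.8929 L_sun


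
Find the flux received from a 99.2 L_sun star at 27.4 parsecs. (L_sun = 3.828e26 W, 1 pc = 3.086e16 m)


F = L / (4*pi*d^2) = 3.797e+28 / (4*pi*(8.456e+17)^2) = 4.226e-09

4.226e-09 W/m^2


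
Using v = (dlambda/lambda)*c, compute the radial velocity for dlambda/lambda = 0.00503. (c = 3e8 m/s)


v = (dlambda/lambda) * c = 0.00503 * 3e8 = 1.509e+06

1.509e+06 m/s


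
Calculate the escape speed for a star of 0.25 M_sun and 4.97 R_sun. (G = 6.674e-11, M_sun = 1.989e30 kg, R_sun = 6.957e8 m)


M = 0.25 * 1.989e30 kg = 4.9725e+29 kg; R = 4.97 * 6.957e8 m = 3.457629e+09 m. v_esc = sqrt(2GM/R) = sqrt(2 * 6.674e-11 * 4.9725e+29 / 3.457629e+09) = 138549.9262

138549.9262 m/s


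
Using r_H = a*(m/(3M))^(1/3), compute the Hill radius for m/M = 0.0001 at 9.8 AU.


r_H = a * (m/3M)^(1/3) = 9.8 * (0.0001/3)^(1/3) = 0.3154

0.3154 AU


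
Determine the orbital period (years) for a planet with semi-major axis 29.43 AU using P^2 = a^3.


P = a^(3/2) = 29.43^1.5 = 159.6561

159.6561 years


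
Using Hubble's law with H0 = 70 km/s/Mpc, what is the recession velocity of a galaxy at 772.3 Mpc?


v = H0 * d = 70 * 772.3 = 54061.0

54061.0 km/s


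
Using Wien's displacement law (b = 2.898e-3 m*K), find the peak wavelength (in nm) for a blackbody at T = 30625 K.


lam_max = b / T = 2.898e-3 / 30625 = 9.463e-08 m = 94.6286 nm

94.6286 nm


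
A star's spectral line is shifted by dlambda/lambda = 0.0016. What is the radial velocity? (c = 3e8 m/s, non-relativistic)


v = (dlambda/lambda) * c = 0.0016 * 3e8 = 480000.0

480000.0 m/s


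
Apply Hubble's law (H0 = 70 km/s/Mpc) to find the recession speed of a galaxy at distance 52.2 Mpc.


v = H0 * d = 70 * 52.2 = 3654.0

3654.0 km/s


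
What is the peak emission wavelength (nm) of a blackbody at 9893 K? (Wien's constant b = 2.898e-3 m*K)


lam_max = b / T = 2.898e-3 / 9893 = 2.929e-07 m = 292.9344 nm

292.9344 nm


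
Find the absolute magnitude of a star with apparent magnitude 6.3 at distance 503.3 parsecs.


M = m - 5*log10(d) + 5 = 6.3 - 5*log10(503.3) + 5 = -2.2091

-2.2091


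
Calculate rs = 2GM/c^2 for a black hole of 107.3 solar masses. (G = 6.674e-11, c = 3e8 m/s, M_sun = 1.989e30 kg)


M = 107.3 * 1.989e30 kg = 2.134197e+32 kg. rs = 2GM/c^2 = 2 * 6.674e-11 * 2.134197e+32 / (3e8)^2 = 316525.1284

316525.1284 m


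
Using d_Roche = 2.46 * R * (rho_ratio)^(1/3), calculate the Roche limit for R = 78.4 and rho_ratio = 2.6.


d_Roche = 2.46 * 78.4 * 2.6^(1/3) = 265.2013

265.2013


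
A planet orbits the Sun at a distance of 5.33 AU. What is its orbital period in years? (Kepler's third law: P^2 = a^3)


P = a^(3/2) = 5.33^1.5 = 12.3053

12.3053 years


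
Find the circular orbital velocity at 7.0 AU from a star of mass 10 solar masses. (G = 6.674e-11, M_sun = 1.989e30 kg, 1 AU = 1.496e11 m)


v = sqrt(GM/r) = sqrt(6.674e-11 * 1.989e+31 / 1.047e+12) = 35603.7445

35603.7445 m/s


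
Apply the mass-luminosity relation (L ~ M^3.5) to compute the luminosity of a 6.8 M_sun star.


L/L_sun = (M/M_sun)^3.5 = 6.8^3.5 = 819.9383

819.9383 L_sun


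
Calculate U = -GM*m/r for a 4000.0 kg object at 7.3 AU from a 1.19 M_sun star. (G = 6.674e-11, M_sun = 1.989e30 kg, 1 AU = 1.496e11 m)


M = 1.19 * 1.989e30 kg = 2.36691e+30 kg; r = 7.3 AU * 1.496e11 m/AU = 1.09208e+12 m. U = -GM*m/r = -(6.674e-11 * 2.36691e+30 * 4000.0) / 1.09208e+12 = -5.786e+11

-5.786e+11 J


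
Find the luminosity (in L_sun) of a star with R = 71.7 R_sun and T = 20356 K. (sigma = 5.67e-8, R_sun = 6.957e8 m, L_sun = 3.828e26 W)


R = 71.7 * 6.957e8 m = 4.988169e+10 m. L = 4*pi*R^2*sigma*T^4 = 4*pi*(4.988169e+10)^2 * 5.67e-8 * 20356^4 = 3.044002535e+32 W. L/L_sun = 3.044002535e+32 / 3.828e26 = 795193.9747

795193.9747 L_sun


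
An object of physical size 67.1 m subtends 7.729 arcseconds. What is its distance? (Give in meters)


D = size / theta_rad, theta_rad = 7.729 * pi/(180*3600) = 3.747e-05, D = 1.791e+06

1.791e+06 m


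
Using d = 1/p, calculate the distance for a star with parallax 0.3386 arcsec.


d = 1/p = 1/0.3386 = 2.9533

2.9533 pc


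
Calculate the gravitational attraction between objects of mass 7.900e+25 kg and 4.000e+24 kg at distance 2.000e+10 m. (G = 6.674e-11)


F = G*m1*m2/r^2 = 6.674e-11 * 7.900e+25 * 4.000e+24 / (2.000e+10)^2 = 6.674e-11 * 3.160e+50 / 4.000e+20 = 5.272e+19

5.272e+19 N


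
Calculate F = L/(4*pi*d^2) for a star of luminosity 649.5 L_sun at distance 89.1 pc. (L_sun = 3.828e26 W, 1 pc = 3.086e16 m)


F = L / (4*pi*d^2) = 2.486e+29 / (4*pi*(2.750e+18)^2) = 2.617e-09

2.617e-09 W/m^2


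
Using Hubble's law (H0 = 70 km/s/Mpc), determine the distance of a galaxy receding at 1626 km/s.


d = v / H0 = 1626 / 70 = 23.2286

23.2286 Mpc


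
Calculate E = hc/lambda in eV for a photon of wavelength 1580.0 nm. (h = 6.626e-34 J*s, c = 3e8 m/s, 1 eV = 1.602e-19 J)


E = hc/lambda = 6.626e-34 * 3e8 / 1.580e-06 = 1.258e-19 J = 0.7853 eV

0.7853 eV


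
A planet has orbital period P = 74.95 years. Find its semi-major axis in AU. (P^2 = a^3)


a = P^(2/3) = 74.95^(2/3) = 17.7766

17.7766 AU


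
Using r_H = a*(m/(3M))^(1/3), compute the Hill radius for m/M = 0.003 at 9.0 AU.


r_H = a * (m/3M)^(1/3) = 9.0 * (0.003/3)^(1/3) = 0.9

0.9 AU


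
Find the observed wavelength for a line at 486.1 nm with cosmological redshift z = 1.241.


lam_obs = lam_emit * (1 + z) = 486.1 * (1 + 1.241) = 1089.3501

1089.3501 nm


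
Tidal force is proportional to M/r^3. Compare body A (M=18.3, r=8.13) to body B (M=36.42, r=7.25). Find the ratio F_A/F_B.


Ratio = (M1/r1^3) / (M2/r2^3) = (18.3/8.13^3) / (36.42/7.25^3) = 0.3563

0.3563


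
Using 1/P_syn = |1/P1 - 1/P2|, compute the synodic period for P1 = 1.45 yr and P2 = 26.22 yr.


1/P_syn = |1/P1 - 1/P2| = |1/1.45 - 1/26.22| => P_syn = 1.5349

1.5349 years


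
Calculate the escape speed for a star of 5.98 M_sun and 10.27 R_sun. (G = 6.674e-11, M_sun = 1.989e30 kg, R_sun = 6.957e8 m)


M = 5.98 * 1.989e30 kg = 1.189422e+31 kg; R = 10.27 * 6.957e8 m = 7.144839e+09 m. v_esc = sqrt(2GM/R) = sqrt(2 * 6.674e-11 * 1.189422e+31 / 7.144839e+09) = 471389.4506

471389.4506 m/s


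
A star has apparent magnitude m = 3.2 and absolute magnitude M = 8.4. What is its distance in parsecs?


d = 10^((m - M + 5)/5) = 10^((3.2 - 8.4 + 5)/5) = 0.912

0.912 pc


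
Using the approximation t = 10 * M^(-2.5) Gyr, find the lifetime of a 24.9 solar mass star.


t = 10 * M^(-2.5) = 10 * 24.9^(-2.5) = 0.0032

0.0032 Gyr


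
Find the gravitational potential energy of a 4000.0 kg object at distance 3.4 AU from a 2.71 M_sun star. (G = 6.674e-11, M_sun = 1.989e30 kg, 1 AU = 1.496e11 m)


M = 2.71 * 1.989e30 kg = 5.39019e+30 kg; r = 3.4 AU * 1.496e11 m/AU = 5.0864e+11 m. U = -GM*m/r = -(6.674e-11 * 5.39019e+30 * 4000.0) / 5.0864e+11 = -2.829e+12

-2.829e+12 J


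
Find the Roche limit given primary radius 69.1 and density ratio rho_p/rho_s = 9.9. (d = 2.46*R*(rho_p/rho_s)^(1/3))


d_Roche = 2.46 * 69.1 * 9.9^(1/3) = 364.9989

364.9989


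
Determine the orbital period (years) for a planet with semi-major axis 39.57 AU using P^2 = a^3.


P = a^(3/2) = 39.57^1.5 = 248.9139

248.9139 years
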